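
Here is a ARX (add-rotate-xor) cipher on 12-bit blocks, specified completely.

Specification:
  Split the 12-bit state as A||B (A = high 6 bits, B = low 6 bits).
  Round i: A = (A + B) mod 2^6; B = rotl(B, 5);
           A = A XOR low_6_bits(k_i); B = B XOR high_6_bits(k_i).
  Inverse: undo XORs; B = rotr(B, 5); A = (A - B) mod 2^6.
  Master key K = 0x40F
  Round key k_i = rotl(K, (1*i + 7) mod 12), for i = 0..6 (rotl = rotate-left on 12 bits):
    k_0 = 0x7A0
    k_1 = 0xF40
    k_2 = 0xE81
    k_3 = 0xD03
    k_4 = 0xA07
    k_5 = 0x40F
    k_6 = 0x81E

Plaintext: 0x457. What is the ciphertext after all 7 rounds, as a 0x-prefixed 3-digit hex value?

s_0 = plaintext = 0x457
s_1 = Round(s_0, k_0) = 0x235
s_2 = Round(s_1, k_1) = 0xF47
s_3 = Round(s_2, k_2) = 0x159
s_4 = Round(s_3, k_3) = 0x758
s_5 = Round(s_4, k_4) = 0xCA4
s_6 = Round(s_5, k_5) = 0x642
s_7 = Round(s_6, k_6) = 0x161

0x161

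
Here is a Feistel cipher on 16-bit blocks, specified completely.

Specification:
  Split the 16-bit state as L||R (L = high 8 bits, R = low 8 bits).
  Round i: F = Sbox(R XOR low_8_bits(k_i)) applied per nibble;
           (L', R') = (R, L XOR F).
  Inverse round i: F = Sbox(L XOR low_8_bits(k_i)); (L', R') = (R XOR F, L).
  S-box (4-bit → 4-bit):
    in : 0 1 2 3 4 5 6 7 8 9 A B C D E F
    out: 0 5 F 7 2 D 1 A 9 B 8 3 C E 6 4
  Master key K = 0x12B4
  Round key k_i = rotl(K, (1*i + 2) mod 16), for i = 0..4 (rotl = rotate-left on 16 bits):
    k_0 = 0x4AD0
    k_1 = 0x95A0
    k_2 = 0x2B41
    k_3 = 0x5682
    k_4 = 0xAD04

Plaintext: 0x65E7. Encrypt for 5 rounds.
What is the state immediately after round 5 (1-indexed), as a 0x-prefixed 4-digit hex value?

s_0 = plaintext = 0x65E7
s_1 = Round(s_0, k_0) = 0xE71F
s_2 = Round(s_1, k_1) = 0x1FD3
s_3 = Round(s_2, k_2) = 0xD3A0
s_4 = Round(s_3, k_3) = 0xA02C
s_5 = Round(s_4, k_4) = 0x2C59

0x2C59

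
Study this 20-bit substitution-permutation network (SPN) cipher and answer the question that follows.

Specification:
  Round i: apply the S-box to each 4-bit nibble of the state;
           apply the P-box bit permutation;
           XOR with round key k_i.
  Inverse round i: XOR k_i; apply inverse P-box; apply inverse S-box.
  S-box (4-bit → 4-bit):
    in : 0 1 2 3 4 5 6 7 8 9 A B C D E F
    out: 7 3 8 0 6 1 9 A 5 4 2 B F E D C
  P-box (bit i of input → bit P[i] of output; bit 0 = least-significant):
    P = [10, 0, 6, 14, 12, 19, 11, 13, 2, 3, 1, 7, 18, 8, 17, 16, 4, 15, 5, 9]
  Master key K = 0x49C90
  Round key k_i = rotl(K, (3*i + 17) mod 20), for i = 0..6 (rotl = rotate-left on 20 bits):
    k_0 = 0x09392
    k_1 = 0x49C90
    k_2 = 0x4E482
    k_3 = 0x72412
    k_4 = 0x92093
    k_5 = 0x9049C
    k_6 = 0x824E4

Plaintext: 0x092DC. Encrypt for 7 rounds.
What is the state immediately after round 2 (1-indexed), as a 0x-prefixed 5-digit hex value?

s_0 = plaintext = 0x092DC
s_1 = Round(s_0, k_0) = 0xA7F63
s_2 = Round(s_1, k_1) = 0x52D12
s_3 = Round(s_2, k_2) = 0xDB418
s_4 = Round(s_3, k_3) = 0xAB378
s_5 = Round(s_4, k_4) = 0x485D3
s_6 = Round(s_5, k_5) = 0x7ACB8
s_7 = Round(s_6, k_6) = 0x0932A

0x52D12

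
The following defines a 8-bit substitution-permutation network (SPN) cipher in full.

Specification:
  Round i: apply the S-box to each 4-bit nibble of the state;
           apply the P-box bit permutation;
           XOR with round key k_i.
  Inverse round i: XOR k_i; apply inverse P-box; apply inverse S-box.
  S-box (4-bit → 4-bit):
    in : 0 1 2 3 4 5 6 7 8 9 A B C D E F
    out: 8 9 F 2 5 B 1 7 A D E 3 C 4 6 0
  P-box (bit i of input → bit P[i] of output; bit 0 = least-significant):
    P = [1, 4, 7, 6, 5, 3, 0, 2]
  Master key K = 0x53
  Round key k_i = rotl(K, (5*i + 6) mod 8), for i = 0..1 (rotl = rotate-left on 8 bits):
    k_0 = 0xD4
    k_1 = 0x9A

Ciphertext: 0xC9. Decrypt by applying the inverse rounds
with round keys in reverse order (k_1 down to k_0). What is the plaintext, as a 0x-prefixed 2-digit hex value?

0xDF

s_0 = ciphertext = 0xC9
s_1 = InvRound(s_0, k_1) = 0xD5
s_2 = InvRound(s_1, k_0) = 0xDF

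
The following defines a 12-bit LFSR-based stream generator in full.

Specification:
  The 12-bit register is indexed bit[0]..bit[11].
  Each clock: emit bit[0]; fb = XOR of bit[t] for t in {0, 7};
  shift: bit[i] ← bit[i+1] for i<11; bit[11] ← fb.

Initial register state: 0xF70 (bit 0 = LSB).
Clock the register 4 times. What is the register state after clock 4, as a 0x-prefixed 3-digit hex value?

reg_0 = 0xF70
clock 1: out=0, reg = 0x7B8
clock 2: out=0, reg = 0xBDC
clock 3: out=0, reg = 0xDEE
clock 4: out=0, reg = 0xEF7

0xEF7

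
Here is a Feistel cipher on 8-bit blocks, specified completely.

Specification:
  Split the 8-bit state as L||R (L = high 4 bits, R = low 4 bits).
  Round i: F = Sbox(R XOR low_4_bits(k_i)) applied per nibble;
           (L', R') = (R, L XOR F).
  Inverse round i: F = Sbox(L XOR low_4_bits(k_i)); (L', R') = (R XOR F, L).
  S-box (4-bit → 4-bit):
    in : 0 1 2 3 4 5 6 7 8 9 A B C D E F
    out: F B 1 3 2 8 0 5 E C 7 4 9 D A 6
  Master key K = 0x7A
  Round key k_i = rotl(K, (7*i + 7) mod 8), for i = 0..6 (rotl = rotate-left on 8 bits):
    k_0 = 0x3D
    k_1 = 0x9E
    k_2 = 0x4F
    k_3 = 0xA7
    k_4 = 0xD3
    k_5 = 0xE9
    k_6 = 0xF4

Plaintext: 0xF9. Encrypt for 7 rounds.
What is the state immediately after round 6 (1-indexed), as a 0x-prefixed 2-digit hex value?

s_0 = plaintext = 0xF9
s_1 = Round(s_0, k_0) = 0x9D
s_2 = Round(s_1, k_1) = 0xDA
s_3 = Round(s_2, k_2) = 0xA5
s_4 = Round(s_3, k_3) = 0x5B
s_5 = Round(s_4, k_4) = 0xBB
s_6 = Round(s_5, k_5) = 0xBA
s_7 = Round(s_6, k_6) = 0xA1

0xBA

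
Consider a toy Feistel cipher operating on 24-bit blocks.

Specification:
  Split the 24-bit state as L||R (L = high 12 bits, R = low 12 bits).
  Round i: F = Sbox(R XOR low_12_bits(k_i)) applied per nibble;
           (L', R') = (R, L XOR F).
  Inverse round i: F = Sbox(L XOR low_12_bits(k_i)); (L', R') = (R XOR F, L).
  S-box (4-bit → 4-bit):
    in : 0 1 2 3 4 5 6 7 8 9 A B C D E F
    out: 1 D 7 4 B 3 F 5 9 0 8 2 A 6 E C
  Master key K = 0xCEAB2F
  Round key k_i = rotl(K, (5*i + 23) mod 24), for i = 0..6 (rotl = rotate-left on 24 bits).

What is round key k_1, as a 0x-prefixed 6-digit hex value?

K = 0xCEAB2F
k_0 = rotl(K, (5*0+23) mod 24) = rotl(K, 23) = 0xE75597
k_1 = rotl(K, (5*1+23) mod 24) = rotl(K, 4) = 0xEAB2FC

0xEAB2FC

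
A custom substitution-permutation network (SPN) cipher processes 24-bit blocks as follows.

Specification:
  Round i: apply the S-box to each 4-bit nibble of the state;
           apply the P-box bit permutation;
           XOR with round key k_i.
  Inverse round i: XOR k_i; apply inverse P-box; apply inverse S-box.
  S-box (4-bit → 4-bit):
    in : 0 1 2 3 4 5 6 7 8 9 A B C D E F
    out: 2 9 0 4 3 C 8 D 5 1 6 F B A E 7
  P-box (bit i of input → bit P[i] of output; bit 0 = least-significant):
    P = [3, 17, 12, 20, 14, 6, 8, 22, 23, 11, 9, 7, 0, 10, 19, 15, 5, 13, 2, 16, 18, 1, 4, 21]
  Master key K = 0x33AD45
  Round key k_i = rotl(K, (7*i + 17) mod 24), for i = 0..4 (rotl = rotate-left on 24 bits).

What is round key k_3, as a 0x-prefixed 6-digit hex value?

0x514CEB

K = 0x33AD45
k_0 = rotl(K, (7*0+17) mod 24) = rotl(K, 17) = 0x8A675A
k_1 = rotl(K, (7*1+17) mod 24) = rotl(K, 0) = 0x33AD45
k_2 = rotl(K, (7*2+17) mod 24) = rotl(K, 7) = 0xD6A299
k_3 = rotl(K, (7*3+17) mod 24) = rotl(K, 14) = 0x514CEB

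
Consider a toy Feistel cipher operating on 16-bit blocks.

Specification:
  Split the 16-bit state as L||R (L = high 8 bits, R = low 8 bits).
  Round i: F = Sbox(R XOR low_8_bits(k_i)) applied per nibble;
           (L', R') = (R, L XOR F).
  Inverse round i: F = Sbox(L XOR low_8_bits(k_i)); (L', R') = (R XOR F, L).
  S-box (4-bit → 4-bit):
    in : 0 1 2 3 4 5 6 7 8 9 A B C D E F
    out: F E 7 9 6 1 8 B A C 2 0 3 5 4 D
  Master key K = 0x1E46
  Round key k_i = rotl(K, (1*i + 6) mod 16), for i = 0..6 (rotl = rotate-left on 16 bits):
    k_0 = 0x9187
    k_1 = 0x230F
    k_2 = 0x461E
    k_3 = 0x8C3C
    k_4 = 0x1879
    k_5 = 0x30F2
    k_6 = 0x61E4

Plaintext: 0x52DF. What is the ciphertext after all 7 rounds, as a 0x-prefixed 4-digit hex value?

0x908D

s_0 = plaintext = 0x52DF
s_1 = Round(s_0, k_0) = 0xDF48
s_2 = Round(s_1, k_1) = 0x48B4
s_3 = Round(s_2, k_2) = 0xB46A
s_4 = Round(s_3, k_3) = 0x6AAC
s_5 = Round(s_4, k_4) = 0xAC3B
s_6 = Round(s_5, k_5) = 0x3B90
s_7 = Round(s_6, k_6) = 0x908D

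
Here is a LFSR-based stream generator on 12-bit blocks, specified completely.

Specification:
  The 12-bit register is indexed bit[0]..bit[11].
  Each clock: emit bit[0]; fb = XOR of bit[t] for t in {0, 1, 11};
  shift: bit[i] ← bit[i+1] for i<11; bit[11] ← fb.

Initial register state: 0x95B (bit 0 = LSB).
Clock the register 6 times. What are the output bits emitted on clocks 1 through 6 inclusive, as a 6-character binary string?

110110

reg_0 = 0x95B
clock 1: out=1, reg = 0xCAD
clock 2: out=1, reg = 0x656
clock 3: out=0, reg = 0xB2B
clock 4: out=1, reg = 0xD95
clock 5: out=1, reg = 0x6CA
clock 6: out=0, reg = 0xB65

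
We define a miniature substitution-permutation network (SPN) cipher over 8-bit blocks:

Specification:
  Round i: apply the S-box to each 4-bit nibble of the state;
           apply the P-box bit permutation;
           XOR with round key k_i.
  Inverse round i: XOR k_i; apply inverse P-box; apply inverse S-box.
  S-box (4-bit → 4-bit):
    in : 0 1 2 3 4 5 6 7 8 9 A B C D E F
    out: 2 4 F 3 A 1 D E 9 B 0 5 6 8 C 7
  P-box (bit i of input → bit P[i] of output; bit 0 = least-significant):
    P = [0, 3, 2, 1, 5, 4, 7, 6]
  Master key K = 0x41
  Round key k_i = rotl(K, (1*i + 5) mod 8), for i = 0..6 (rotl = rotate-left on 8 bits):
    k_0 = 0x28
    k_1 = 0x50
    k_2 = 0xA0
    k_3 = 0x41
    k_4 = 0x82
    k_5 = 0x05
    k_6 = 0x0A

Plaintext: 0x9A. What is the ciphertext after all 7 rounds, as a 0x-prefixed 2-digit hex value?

s_0 = plaintext = 0x9A
s_1 = Round(s_0, k_0) = 0x58
s_2 = Round(s_1, k_1) = 0x73
s_3 = Round(s_2, k_2) = 0x79
s_4 = Round(s_3, k_3) = 0x9A
s_5 = Round(s_4, k_4) = 0xF2
s_6 = Round(s_5, k_5) = 0xBA
s_7 = Round(s_6, k_6) = 0xAA

0xAA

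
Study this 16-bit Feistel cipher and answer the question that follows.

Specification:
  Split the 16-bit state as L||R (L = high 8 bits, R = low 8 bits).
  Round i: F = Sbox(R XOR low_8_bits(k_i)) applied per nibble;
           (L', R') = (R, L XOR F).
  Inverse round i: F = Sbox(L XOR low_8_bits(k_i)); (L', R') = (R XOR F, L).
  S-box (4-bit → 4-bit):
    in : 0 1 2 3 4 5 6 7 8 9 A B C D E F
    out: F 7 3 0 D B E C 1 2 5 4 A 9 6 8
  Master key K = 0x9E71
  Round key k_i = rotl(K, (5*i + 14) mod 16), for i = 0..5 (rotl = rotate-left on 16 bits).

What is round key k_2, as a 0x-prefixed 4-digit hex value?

K = 0x9E71
k_0 = rotl(K, (5*0+14) mod 16) = rotl(K, 14) = 0x679C
k_1 = rotl(K, (5*1+14) mod 16) = rotl(K, 3) = 0xF38C
k_2 = rotl(K, (5*2+14) mod 16) = rotl(K, 8) = 0x719E

0x719E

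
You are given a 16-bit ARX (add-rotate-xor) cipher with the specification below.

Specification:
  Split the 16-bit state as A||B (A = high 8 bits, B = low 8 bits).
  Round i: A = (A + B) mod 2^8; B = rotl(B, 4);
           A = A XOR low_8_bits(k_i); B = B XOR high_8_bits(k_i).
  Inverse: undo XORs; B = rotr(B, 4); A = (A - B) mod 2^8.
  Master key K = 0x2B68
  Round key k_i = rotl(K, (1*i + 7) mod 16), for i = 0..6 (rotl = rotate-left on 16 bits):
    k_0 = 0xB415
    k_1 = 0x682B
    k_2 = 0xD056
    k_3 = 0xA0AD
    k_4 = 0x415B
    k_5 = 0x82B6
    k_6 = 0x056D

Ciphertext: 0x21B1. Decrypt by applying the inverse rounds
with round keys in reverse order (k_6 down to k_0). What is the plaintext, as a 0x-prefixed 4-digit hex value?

0x3953

s_0 = ciphertext = 0x21B1
s_1 = InvRound(s_0, k_6) = 0x014B
s_2 = InvRound(s_1, k_5) = 0x1B9C
s_3 = InvRound(s_2, k_4) = 0x63DD
s_4 = InvRound(s_3, k_3) = 0xF7D7
s_5 = InvRound(s_4, k_2) = 0x3170
s_6 = InvRound(s_5, k_1) = 0x9981
s_7 = InvRound(s_6, k_0) = 0x3953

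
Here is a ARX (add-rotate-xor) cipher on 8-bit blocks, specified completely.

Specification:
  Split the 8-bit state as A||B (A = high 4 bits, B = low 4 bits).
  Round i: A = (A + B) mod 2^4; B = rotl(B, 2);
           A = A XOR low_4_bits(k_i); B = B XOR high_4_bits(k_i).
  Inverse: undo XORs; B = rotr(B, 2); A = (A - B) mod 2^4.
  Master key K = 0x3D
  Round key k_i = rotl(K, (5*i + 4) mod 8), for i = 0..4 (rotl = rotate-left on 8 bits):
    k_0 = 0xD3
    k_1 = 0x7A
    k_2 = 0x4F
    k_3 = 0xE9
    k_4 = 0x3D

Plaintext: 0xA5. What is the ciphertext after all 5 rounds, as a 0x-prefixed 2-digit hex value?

0x39

s_0 = plaintext = 0xA5
s_1 = Round(s_0, k_0) = 0xC8
s_2 = Round(s_1, k_1) = 0xE5
s_3 = Round(s_2, k_2) = 0xC1
s_4 = Round(s_3, k_3) = 0x4A
s_5 = Round(s_4, k_4) = 0x39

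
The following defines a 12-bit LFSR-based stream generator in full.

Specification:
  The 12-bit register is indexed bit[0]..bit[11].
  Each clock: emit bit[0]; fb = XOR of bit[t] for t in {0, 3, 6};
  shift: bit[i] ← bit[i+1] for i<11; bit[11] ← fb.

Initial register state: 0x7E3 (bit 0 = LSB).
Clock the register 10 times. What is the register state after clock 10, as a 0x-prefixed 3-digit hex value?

reg_0 = 0x7E3
clock 1: out=1, reg = 0x3F1
clock 2: out=1, reg = 0x1F8
clock 3: out=0, reg = 0x0FC
clock 4: out=0, reg = 0x07E
clock 5: out=0, reg = 0x03F
clock 6: out=1, reg = 0x01F
clock 7: out=1, reg = 0x00F
clock 8: out=1, reg = 0x007
clock 9: out=1, reg = 0x803
clock 10: out=1, reg = 0xC01

0xC01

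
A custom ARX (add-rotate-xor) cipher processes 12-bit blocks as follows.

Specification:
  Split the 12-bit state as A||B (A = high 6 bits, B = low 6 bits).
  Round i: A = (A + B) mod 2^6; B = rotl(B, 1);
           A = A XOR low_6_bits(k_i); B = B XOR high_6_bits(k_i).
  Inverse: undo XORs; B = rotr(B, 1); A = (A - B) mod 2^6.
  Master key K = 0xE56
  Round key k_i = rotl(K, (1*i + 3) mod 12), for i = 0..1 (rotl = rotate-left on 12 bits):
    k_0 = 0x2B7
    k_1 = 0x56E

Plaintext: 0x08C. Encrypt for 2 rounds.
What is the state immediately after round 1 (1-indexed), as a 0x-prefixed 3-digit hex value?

0xE52

s_0 = plaintext = 0x08C
s_1 = Round(s_0, k_0) = 0xE52
s_2 = Round(s_1, k_1) = 0x971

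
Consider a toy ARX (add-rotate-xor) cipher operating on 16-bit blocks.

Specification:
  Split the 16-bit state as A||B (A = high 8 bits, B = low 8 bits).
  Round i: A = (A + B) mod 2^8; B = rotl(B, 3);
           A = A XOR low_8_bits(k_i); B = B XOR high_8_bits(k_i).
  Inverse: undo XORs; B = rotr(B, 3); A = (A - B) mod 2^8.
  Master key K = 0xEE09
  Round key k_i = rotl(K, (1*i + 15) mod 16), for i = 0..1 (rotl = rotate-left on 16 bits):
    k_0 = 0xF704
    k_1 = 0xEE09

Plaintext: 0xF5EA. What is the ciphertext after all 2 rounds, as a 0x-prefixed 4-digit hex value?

0x72EB

s_0 = plaintext = 0xF5EA
s_1 = Round(s_0, k_0) = 0xDBA0
s_2 = Round(s_1, k_1) = 0x72EB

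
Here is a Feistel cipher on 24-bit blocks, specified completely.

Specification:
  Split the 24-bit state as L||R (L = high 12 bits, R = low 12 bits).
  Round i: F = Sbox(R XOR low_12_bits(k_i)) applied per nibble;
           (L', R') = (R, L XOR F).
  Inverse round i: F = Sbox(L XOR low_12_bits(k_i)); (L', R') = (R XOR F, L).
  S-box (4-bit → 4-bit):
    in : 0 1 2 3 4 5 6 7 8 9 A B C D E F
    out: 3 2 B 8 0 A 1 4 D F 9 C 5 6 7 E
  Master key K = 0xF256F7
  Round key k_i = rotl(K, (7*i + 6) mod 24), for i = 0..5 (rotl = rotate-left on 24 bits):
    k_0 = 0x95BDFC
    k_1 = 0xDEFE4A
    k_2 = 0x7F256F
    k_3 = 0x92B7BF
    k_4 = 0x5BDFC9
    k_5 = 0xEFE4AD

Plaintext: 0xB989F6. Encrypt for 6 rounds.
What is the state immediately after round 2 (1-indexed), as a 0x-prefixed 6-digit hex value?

0xBA138A

s_0 = plaintext = 0xB989F6
s_1 = Round(s_0, k_0) = 0x9F6BA1
s_2 = Round(s_1, k_1) = 0xBA138A
s_3 = Round(s_2, k_2) = 0x38AADB
s_4 = Round(s_3, k_3) = 0xADB59A
s_5 = Round(s_4, k_4) = 0x59A373
s_6 = Round(s_5, k_5) = 0x3731FD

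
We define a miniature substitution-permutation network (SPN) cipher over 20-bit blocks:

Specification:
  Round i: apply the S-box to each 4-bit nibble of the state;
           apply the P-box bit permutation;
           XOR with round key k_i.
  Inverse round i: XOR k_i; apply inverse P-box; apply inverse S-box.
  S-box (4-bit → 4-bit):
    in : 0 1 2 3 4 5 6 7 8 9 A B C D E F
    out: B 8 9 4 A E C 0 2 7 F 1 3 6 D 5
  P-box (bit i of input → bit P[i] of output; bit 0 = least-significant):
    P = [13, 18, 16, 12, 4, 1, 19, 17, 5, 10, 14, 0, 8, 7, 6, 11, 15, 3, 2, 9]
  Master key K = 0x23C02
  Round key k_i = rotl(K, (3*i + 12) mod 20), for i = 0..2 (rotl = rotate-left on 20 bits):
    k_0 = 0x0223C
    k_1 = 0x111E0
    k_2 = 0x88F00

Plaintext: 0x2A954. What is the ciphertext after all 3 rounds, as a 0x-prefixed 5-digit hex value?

s_0 = plaintext = 0x2A954
s_1 = Round(s_0, k_0) = 0xEFDDE
s_2 = Round(s_1, k_1) = 0x8E6A6
s_3 = Round(s_2, k_2) = 0x3D65B

0x3D65B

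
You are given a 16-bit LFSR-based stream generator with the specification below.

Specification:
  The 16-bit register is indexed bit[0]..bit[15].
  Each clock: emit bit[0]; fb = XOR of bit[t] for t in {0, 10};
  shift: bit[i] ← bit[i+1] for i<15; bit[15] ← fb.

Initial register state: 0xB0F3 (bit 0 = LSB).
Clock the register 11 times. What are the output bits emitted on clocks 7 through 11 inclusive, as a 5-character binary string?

11000

reg_0 = 0xB0F3
clock 1: out=1, reg = 0xD879
clock 2: out=1, reg = 0xEC3C
clock 3: out=0, reg = 0xF61E
clock 4: out=0, reg = 0xFB0F
clock 5: out=1, reg = 0xFD87
clock 6: out=1, reg = 0x7EC3
clock 7: out=1, reg = 0x3F61
clock 8: out=1, reg = 0x1FB0
clock 9: out=0, reg = 0x8FD8
clock 10: out=0, reg = 0xC7EC
clock 11: out=0, reg = 0xE3F6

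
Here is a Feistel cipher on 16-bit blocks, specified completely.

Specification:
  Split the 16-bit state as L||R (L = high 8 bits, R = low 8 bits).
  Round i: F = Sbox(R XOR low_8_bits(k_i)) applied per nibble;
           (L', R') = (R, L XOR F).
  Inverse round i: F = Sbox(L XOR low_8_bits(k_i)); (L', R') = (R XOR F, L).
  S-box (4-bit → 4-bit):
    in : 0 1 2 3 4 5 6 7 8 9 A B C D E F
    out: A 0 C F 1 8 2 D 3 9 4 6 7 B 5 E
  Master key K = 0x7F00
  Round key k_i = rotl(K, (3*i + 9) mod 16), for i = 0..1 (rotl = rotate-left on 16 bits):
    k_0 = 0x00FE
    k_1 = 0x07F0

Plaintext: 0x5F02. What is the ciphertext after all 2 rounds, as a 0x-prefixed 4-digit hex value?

0xB811

s_0 = plaintext = 0x5F02
s_1 = Round(s_0, k_0) = 0x02B8
s_2 = Round(s_1, k_1) = 0xB811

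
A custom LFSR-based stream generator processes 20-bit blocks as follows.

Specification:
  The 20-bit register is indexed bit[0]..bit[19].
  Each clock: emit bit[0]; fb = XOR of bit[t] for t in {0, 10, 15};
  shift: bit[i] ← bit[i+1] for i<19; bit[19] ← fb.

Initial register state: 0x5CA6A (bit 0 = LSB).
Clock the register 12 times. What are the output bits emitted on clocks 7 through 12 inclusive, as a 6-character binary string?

reg_0 = 0x5CA6A
clock 1: out=0, reg = 0xAE535
clock 2: out=1, reg = 0xD729A
clock 3: out=0, reg = 0x6B94D
clock 4: out=1, reg = 0x35CA6
clock 5: out=0, reg = 0x9AE53
clock 6: out=1, reg = 0xCD729
clock 7: out=1, reg = 0xE6B94
clock 8: out=0, reg = 0x735CA
clock 9: out=0, reg = 0xB9AE5
clock 10: out=1, reg = 0x5CD72
clock 11: out=0, reg = 0x2E6B9
clock 12: out=1, reg = 0x9735C

100101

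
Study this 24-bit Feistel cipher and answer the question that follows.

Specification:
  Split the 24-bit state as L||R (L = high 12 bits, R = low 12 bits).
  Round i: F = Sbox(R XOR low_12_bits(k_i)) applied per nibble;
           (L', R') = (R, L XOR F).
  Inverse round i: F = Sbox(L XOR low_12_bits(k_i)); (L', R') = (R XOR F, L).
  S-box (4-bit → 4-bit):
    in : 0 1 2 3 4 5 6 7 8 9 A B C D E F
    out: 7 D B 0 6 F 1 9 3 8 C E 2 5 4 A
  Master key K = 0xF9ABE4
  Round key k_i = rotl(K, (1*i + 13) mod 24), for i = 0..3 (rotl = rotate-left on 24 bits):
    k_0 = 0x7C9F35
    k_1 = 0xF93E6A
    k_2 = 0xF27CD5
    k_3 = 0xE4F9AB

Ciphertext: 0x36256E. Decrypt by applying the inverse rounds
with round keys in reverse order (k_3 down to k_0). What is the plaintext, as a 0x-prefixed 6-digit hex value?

s_0 = ciphertext = 0x36256E
s_1 = InvRound(s_0, k_3) = 0x946362
s_2 = InvRound(s_1, k_2) = 0xCE2946
s_3 = InvRound(s_2, k_1) = 0x275CE2
s_4 = InvRound(s_3, k_0) = 0x985275

0x985275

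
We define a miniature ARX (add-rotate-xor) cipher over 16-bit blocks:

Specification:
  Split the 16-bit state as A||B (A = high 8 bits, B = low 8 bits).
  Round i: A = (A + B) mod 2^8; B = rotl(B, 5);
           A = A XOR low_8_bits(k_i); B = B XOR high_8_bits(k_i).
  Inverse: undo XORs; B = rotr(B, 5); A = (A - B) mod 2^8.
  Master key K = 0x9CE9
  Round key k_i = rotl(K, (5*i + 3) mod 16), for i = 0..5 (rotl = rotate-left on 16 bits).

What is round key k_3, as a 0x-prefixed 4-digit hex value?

0x73A6

K = 0x9CE9
k_0 = rotl(K, (5*0+3) mod 16) = rotl(K, 3) = 0xE74C
k_1 = rotl(K, (5*1+3) mod 16) = rotl(K, 8) = 0xE99C
k_2 = rotl(K, (5*2+3) mod 16) = rotl(K, 13) = 0x339D
k_3 = rotl(K, (5*3+3) mod 16) = rotl(K, 2) = 0x73A6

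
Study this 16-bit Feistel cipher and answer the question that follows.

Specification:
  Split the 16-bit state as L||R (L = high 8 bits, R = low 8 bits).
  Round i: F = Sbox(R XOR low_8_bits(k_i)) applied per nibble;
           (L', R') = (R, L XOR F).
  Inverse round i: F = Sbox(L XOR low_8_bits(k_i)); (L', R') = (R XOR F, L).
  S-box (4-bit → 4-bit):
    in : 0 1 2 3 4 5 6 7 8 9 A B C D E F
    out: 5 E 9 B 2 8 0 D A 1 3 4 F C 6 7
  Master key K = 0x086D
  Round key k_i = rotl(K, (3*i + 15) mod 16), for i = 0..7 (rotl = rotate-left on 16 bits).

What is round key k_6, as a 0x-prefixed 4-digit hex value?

0x10DA

K = 0x086D
k_0 = rotl(K, (3*0+15) mod 16) = rotl(K, 15) = 0x8436
k_1 = rotl(K, (3*1+15) mod 16) = rotl(K, 2) = 0x21B4
k_2 = rotl(K, (3*2+15) mod 16) = rotl(K, 5) = 0x0DA1
k_3 = rotl(K, (3*3+15) mod 16) = rotl(K, 8) = 0x6D08
k_4 = rotl(K, (3*4+15) mod 16) = rotl(K, 11) = 0x6843
k_5 = rotl(K, (3*5+15) mod 16) = rotl(K, 14) = 0x421B
k_6 = rotl(K, (3*6+15) mod 16) = rotl(K, 1) = 0x10DA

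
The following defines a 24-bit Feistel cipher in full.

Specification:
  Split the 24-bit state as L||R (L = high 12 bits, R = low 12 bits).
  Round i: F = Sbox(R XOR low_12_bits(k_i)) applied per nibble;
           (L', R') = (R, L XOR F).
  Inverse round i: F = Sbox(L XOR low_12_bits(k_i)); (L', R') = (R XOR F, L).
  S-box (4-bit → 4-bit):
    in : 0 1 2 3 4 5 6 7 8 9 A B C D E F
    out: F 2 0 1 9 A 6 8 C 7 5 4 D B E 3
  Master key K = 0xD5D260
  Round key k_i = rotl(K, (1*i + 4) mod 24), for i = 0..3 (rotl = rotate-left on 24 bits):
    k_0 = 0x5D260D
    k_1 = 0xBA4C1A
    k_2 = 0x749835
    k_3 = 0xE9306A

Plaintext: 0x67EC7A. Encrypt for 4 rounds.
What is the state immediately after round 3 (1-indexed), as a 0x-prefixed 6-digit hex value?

0xF97BA6

s_0 = plaintext = 0x67EC7A
s_1 = Round(s_0, k_0) = 0xC7A3F6
s_2 = Round(s_1, k_1) = 0x3F6F97
s_3 = Round(s_2, k_2) = 0xF97BA6
s_4 = Round(s_3, k_3) = 0xBA6B4A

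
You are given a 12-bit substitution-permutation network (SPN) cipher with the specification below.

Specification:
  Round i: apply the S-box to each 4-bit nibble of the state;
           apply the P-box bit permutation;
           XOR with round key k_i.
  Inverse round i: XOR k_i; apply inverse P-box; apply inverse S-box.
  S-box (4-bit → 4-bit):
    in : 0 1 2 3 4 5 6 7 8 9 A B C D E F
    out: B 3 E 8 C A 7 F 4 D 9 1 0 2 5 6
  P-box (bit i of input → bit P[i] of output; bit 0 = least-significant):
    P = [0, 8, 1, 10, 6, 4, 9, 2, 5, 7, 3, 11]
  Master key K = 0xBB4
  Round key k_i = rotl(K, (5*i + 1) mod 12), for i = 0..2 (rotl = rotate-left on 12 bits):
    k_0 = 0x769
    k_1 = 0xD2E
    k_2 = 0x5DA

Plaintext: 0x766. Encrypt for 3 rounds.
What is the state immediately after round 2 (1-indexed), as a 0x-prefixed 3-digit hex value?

s_0 = plaintext = 0x766
s_1 = Round(s_0, k_0) = 0xC92
s_2 = Round(s_1, k_1) = 0xA68
s_3 = Round(s_2, k_2) = 0xFA8

0xA68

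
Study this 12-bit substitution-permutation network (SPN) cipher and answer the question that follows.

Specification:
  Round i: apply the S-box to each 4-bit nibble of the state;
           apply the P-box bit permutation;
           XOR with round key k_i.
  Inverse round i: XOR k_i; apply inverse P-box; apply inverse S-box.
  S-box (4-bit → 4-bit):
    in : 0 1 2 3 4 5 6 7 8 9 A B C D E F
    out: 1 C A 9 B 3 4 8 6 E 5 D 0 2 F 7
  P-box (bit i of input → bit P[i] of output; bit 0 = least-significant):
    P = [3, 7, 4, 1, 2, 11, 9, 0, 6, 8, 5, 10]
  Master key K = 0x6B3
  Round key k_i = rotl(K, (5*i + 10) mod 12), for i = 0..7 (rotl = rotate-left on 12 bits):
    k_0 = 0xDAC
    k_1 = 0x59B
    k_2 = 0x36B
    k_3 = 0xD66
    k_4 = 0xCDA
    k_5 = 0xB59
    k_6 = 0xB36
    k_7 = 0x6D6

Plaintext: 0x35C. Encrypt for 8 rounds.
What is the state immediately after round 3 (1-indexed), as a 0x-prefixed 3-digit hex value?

s_0 = plaintext = 0x35C
s_1 = Round(s_0, k_0) = 0x1E8
s_2 = Round(s_1, k_1) = 0xB2E
s_3 = Round(s_2, k_2) = 0xF90
s_4 = Round(s_3, k_3) = 0x60F
s_5 = Round(s_4, k_4) = 0xC66
s_6 = Round(s_5, k_5) = 0x949
s_7 = Round(s_6, k_6) = 0x681
s_8 = Round(s_7, k_7) = 0xCE4

0xF90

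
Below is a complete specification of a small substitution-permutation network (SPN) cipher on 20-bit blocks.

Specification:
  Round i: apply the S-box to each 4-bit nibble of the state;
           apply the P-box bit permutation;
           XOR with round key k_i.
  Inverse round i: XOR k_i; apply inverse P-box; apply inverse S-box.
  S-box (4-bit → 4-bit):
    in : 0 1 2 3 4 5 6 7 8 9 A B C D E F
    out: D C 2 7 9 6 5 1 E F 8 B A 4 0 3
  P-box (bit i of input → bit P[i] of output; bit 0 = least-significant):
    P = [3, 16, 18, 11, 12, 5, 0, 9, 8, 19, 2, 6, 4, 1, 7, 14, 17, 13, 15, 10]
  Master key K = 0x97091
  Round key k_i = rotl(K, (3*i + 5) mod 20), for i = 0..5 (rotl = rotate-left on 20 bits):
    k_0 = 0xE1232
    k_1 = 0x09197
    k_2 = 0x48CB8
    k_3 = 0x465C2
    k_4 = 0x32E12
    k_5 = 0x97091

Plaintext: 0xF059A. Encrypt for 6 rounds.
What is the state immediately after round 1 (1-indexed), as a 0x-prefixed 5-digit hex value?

s_0 = plaintext = 0xF059A
s_1 = Round(s_0, k_0) = 0x46887
s_2 = Round(s_1, k_1) = 0xA976A
s_3 = Round(s_2, k_2) = 0x4D12B
s_4 = Round(s_3, k_3) = 0x7692E
s_5 = Round(s_4, k_4) = 0x92FE6
s_6 = Round(s_5, k_5) = 0x7D59B

0x46887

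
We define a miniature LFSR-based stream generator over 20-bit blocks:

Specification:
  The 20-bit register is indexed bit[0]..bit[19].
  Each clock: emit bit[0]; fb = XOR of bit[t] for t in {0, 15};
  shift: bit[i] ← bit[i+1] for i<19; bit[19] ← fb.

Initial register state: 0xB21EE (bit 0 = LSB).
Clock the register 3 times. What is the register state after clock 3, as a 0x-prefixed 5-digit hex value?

0x1643D

reg_0 = 0xB21EE
clock 1: out=0, reg = 0x590F7
clock 2: out=1, reg = 0x2C87B
clock 3: out=1, reg = 0x1643D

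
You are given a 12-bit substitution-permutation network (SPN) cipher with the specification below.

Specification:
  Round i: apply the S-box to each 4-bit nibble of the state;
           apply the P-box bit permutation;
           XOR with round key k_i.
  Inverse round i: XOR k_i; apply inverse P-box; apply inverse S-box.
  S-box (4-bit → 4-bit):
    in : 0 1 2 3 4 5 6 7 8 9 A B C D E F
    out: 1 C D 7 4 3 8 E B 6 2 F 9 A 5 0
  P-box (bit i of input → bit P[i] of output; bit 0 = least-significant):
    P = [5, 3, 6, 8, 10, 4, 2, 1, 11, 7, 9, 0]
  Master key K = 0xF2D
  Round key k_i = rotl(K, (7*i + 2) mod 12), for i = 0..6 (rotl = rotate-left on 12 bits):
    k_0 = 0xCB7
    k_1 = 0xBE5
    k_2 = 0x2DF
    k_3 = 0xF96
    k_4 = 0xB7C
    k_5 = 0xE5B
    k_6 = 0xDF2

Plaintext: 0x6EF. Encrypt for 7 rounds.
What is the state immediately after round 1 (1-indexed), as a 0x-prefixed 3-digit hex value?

s_0 = plaintext = 0x6EF
s_1 = Round(s_0, k_0) = 0x8B2
s_2 = Round(s_1, k_1) = 0x612
s_3 = Round(s_2, k_2) = 0x3B8
s_4 = Round(s_3, k_3) = 0x028
s_5 = Round(s_4, k_4) = 0x652
s_6 = Round(s_5, k_5) = 0xB2A
s_7 = Round(s_6, k_6) = 0x37D

0x8B2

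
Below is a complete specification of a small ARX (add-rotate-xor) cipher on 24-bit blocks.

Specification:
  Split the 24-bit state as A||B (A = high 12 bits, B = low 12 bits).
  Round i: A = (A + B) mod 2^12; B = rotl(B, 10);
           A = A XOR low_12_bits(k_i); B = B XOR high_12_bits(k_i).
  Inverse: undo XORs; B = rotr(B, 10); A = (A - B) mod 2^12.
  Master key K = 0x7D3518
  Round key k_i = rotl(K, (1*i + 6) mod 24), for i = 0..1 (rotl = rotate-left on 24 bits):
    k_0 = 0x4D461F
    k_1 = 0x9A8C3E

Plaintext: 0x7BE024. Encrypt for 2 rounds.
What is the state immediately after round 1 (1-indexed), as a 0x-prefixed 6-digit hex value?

0x1FD4DD

s_0 = plaintext = 0x7BE024
s_1 = Round(s_0, k_0) = 0x1FD4DD
s_2 = Round(s_1, k_1) = 0xAE4C9F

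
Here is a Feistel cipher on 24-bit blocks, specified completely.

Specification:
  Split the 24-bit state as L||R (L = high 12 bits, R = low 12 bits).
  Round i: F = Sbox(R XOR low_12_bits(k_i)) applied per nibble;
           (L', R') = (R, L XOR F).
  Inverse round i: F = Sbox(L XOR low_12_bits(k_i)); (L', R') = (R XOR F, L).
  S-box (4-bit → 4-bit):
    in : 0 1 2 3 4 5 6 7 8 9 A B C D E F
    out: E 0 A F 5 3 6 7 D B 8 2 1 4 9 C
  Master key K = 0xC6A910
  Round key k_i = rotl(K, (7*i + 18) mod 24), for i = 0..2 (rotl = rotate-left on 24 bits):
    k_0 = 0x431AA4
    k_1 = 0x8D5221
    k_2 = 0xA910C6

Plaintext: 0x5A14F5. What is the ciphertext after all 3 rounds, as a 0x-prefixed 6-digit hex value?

0xDDB895

s_0 = plaintext = 0x5A14F5
s_1 = Round(s_0, k_0) = 0x4F5C91
s_2 = Round(s_1, k_1) = 0xC91DDB
s_3 = Round(s_2, k_2) = 0xDDB895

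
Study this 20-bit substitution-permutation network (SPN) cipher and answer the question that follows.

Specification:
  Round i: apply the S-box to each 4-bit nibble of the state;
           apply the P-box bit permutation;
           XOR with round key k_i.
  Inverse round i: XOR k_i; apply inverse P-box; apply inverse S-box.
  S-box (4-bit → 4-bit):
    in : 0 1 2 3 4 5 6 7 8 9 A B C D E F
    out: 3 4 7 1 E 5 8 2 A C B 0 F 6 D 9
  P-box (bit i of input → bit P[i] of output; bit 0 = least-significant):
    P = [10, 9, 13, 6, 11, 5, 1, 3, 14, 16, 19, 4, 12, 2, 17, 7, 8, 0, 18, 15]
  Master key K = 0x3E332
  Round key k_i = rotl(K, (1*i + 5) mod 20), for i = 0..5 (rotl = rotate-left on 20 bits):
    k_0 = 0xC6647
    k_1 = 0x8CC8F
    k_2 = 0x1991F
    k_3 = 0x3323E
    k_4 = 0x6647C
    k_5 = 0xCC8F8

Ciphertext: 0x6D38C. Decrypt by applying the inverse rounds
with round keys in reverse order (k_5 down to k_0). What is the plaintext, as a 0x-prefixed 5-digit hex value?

s_0 = ciphertext = 0x6D38C
s_1 = InvRound(s_0, k_5) = 0x32908
s_2 = InvRound(s_1, k_4) = 0x57A0F
s_3 = InvRound(s_2, k_3) = 0xD1F0B
s_4 = InvRound(s_3, k_2) = 0x979B0
s_5 = InvRound(s_4, k_1) = 0xA0845
s_6 = InvRound(s_5, k_0) = 0x11352

0x11352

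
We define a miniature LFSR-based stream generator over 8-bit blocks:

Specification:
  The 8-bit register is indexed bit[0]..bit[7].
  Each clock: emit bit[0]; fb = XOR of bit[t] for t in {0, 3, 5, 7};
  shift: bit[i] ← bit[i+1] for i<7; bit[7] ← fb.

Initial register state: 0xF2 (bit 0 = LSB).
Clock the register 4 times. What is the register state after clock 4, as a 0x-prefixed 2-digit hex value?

reg_0 = 0xF2
clock 1: out=0, reg = 0x79
clock 2: out=1, reg = 0xBC
clock 3: out=0, reg = 0xDE
clock 4: out=0, reg = 0x6F

0x6F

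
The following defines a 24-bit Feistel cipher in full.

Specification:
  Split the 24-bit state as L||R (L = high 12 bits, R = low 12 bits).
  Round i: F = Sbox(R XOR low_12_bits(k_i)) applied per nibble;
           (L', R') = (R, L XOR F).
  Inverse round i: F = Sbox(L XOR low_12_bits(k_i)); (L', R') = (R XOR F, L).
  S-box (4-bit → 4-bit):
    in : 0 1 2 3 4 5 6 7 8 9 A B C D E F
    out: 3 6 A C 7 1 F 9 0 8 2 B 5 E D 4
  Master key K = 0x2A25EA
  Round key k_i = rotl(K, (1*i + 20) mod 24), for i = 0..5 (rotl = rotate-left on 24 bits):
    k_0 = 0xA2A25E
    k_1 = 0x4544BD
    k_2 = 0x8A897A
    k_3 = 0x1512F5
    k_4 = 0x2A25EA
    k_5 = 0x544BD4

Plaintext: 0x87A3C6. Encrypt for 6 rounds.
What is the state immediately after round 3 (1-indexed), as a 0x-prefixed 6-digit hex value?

0x1BFEAB

s_0 = plaintext = 0x87A3C6
s_1 = Round(s_0, k_0) = 0x3C6EFA
s_2 = Round(s_1, k_1) = 0xEFA1BF
s_3 = Round(s_2, k_2) = 0x1BFEAB
s_4 = Round(s_3, k_3) = 0xEAB4A2
s_5 = Round(s_4, k_4) = 0x4A28DB
s_6 = Round(s_5, k_5) = 0x8DB896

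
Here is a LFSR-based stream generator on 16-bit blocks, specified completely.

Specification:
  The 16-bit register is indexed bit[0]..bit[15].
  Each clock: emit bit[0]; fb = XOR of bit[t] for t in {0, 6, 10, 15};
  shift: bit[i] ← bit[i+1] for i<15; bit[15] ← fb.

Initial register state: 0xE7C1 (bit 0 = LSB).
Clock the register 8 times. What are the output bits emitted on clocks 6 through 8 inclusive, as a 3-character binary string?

reg_0 = 0xE7C1
clock 1: out=1, reg = 0x73E0
clock 2: out=0, reg = 0xB9F0
clock 3: out=0, reg = 0x5CF8
clock 4: out=0, reg = 0x2E7C
clock 5: out=0, reg = 0x173E
clock 6: out=0, reg = 0x8B9F
clock 7: out=1, reg = 0x45CF
clock 8: out=1, reg = 0xA2E7

011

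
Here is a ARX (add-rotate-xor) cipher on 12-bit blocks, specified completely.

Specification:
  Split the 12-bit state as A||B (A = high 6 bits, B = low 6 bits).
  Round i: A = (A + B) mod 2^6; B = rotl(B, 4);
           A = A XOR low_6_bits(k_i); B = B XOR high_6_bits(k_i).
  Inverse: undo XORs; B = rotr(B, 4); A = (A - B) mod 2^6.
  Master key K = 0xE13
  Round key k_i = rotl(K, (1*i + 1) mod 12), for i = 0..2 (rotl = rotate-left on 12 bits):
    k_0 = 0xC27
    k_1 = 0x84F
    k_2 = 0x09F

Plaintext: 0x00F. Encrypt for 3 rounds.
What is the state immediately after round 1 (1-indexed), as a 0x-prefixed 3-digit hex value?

s_0 = plaintext = 0x00F
s_1 = Round(s_0, k_0) = 0xA03
s_2 = Round(s_1, k_1) = 0x911
s_3 = Round(s_2, k_2) = 0xA96

0xA03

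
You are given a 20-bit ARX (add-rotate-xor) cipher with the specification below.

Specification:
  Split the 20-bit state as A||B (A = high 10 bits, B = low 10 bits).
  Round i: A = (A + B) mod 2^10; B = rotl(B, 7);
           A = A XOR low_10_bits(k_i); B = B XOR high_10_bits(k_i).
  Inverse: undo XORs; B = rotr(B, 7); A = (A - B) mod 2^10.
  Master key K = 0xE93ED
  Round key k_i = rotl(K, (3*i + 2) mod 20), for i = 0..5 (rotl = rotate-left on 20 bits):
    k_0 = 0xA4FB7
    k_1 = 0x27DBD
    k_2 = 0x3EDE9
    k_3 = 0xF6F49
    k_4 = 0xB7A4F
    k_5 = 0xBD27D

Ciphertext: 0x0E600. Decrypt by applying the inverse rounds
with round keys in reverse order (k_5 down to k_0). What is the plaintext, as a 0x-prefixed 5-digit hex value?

s_0 = ciphertext = 0x0E600
s_1 = InvRound(s_0, k_5) = 0xA8FA1
s_2 = InvRound(s_1, k_4) = 0x3CBFA
s_3 = InvRound(s_2, k_3) = 0xACD08
s_4 = InvRound(s_3, k_2) = 0xEFF9B
s_5 = InvRound(s_4, k_1) = 0x77026
s_6 = InvRound(s_5, k_0) = 0x2F9AD

0x2F9AD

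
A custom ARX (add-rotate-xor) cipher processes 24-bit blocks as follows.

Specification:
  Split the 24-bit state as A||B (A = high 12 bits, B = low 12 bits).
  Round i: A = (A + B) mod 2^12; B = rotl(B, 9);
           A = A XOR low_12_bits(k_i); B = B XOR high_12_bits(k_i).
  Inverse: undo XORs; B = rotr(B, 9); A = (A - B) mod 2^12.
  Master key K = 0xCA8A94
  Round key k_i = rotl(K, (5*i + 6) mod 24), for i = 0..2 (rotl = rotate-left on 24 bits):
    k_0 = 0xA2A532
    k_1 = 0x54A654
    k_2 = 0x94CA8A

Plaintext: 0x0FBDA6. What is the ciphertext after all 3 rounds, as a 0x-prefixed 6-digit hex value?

s_0 = plaintext = 0x0FBDA6
s_1 = Round(s_0, k_0) = 0xB9379E
s_2 = Round(s_1, k_1) = 0x5659B9
s_3 = Round(s_2, k_2) = 0x594A7B

0x594A7B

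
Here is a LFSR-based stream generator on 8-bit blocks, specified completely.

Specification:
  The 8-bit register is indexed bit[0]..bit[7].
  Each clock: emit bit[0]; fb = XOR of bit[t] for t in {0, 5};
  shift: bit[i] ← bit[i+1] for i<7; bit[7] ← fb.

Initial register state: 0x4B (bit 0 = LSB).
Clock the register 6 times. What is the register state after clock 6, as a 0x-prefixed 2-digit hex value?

reg_0 = 0x4B
clock 1: out=1, reg = 0xA5
clock 2: out=1, reg = 0x52
clock 3: out=0, reg = 0x29
clock 4: out=1, reg = 0x14
clock 5: out=0, reg = 0x0A
clock 6: out=0, reg = 0x05

0x05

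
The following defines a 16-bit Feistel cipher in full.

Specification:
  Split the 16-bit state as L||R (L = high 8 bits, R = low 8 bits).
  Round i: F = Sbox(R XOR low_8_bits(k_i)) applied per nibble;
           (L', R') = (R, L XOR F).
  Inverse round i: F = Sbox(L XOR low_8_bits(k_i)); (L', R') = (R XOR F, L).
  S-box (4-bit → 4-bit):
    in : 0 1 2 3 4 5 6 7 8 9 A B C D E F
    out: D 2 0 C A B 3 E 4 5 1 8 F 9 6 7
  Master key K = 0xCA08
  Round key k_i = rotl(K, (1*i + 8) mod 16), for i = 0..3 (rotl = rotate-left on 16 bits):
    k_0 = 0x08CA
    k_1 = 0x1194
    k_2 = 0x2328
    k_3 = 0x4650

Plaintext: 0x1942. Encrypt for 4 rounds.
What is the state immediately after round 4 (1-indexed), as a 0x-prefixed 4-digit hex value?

0x0A06

s_0 = plaintext = 0x1942
s_1 = Round(s_0, k_0) = 0x425D
s_2 = Round(s_1, k_1) = 0x5DB7
s_3 = Round(s_2, k_2) = 0xB70A
s_4 = Round(s_3, k_3) = 0x0A06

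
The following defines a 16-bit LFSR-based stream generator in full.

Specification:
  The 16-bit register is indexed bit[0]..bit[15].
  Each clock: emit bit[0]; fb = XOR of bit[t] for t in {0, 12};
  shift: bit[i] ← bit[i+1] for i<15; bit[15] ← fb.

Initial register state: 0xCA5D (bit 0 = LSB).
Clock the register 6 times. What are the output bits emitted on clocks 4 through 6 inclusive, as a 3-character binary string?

110

reg_0 = 0xCA5D
clock 1: out=1, reg = 0xE52E
clock 2: out=0, reg = 0x7297
clock 3: out=1, reg = 0x394B
clock 4: out=1, reg = 0x1CA5
clock 5: out=1, reg = 0x0E52
clock 6: out=0, reg = 0x0729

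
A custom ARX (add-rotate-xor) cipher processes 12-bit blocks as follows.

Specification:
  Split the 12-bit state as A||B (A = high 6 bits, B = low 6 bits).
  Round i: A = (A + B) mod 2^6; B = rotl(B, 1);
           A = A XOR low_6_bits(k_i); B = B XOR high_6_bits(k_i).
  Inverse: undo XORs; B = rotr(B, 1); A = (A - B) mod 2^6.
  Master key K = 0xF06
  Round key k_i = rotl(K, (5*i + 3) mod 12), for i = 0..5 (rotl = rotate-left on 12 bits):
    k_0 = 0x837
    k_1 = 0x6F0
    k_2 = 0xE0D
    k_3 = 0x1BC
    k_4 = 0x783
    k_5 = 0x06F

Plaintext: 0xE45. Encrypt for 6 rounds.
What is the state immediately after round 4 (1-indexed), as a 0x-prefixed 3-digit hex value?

s_0 = plaintext = 0xE45
s_1 = Round(s_0, k_0) = 0x26A
s_2 = Round(s_1, k_1) = 0x0CE
s_3 = Round(s_2, k_2) = 0x724
s_4 = Round(s_3, k_3) = 0xF0F
s_5 = Round(s_4, k_4) = 0x200
s_6 = Round(s_5, k_5) = 0x9C1

0xF0F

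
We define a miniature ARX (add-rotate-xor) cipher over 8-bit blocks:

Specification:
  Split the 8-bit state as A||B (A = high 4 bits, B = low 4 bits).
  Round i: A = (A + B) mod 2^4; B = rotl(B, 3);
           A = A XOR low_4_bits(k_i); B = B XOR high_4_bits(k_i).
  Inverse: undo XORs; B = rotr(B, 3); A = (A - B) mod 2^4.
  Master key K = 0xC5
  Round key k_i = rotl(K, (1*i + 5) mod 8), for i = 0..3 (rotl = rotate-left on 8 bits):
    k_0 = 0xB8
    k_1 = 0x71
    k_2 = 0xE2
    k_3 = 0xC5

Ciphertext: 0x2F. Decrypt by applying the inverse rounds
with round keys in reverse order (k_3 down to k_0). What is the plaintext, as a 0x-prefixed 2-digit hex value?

s_0 = ciphertext = 0x2F
s_1 = InvRound(s_0, k_3) = 0x16
s_2 = InvRound(s_1, k_2) = 0x21
s_3 = InvRound(s_2, k_1) = 0x7C
s_4 = InvRound(s_3, k_0) = 0x1E

0x1E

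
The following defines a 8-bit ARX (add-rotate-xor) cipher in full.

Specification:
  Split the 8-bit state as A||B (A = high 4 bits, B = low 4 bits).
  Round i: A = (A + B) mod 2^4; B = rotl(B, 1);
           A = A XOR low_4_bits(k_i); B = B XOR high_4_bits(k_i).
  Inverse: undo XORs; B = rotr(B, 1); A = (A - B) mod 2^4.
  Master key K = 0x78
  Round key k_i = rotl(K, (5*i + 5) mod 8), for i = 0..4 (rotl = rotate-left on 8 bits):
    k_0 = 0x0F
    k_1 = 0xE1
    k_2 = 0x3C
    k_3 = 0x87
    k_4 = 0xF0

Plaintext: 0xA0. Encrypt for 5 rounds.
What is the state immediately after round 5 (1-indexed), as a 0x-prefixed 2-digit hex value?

s_0 = plaintext = 0xA0
s_1 = Round(s_0, k_0) = 0x50
s_2 = Round(s_1, k_1) = 0x4E
s_3 = Round(s_2, k_2) = 0xEE
s_4 = Round(s_3, k_3) = 0xB5
s_5 = Round(s_4, k_4) = 0x05

0x05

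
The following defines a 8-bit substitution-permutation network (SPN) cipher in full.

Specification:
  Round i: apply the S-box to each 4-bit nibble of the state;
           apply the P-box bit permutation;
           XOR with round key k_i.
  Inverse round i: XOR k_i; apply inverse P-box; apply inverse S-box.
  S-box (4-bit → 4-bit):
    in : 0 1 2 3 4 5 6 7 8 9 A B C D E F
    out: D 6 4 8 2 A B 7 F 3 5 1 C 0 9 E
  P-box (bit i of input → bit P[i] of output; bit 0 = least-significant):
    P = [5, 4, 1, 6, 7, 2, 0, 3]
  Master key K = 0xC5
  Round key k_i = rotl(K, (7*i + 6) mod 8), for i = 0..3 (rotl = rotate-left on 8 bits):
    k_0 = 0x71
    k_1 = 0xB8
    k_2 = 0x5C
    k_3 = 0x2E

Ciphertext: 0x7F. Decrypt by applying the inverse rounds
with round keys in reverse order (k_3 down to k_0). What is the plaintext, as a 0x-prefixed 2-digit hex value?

0xCB

s_0 = ciphertext = 0x7F
s_1 = InvRound(s_0, k_3) = 0x25
s_2 = InvRound(s_1, k_2) = 0xC6
s_3 = InvRound(s_2, k_1) = 0x58
s_4 = InvRound(s_3, k_0) = 0xCB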